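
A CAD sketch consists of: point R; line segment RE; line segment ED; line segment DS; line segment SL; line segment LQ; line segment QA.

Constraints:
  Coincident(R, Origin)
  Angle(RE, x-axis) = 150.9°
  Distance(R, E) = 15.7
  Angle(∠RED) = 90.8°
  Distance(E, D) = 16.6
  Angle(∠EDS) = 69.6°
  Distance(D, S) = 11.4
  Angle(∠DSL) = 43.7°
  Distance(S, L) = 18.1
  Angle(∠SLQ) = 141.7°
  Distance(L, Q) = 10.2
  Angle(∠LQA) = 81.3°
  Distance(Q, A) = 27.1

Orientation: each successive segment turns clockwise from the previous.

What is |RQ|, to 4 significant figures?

32.57

R is at the origin; RE runs at 150.9° with length 15.7, so E = (-13.72, 7.635). ∠RED = 90.8° gives ED at 61.70° from the x-axis; with |ED| = 16.6, D = (-5.848, 22.25). ∠EDS = 69.6° gives DS at -48.70° from the x-axis; with |DS| = 11.4, S = (1.676, 13.69). ∠DSL = 43.7° gives SL at 175.0° from the x-axis; with |SL| = 18.1, L = (-16.36, 15.26). ∠SLQ = 141.7° gives LQ at 136.7° from the x-axis; with |LQ| = 10.2, Q = (-23.78, 22.26). Then |RQ| = |Q − R| = 32.57.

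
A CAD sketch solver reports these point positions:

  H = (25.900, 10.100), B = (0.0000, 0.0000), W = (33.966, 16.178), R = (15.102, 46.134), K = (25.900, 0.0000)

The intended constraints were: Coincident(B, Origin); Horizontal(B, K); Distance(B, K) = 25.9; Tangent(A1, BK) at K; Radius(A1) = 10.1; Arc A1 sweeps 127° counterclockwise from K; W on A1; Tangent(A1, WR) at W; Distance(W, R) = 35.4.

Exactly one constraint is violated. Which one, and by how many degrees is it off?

Tangent(A1, WR) at W — off by 4.80°.

B = (0.00, 0.00) ✓; B.y = 0.00, K.y = 0.00 ✓; |BK| = 25.90 ✓; ∠(HK, KB) = 90.00° ✓; |HK| = 10.10 ✓; bearing(H→W) − bearing(H→K) = 127.0° ✓; |HW| = 10.10 ✓; ∠(HW, WR) = 94.80° ✗; |WR| = 35.40 ✓.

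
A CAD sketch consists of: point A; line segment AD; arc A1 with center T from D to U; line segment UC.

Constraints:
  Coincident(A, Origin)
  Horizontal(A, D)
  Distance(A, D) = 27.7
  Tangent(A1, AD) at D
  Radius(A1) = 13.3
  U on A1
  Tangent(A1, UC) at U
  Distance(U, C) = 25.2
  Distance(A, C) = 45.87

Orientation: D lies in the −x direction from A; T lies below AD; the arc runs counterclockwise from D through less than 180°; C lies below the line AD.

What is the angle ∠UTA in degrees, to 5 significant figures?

163.64°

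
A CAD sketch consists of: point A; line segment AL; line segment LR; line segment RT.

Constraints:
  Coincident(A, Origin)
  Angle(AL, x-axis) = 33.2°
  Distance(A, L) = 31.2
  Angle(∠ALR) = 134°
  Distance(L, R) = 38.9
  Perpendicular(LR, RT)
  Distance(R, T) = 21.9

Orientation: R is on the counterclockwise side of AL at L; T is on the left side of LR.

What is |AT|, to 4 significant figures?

60.58

A is at the origin; AL runs at 33.2° with length 31.2, so L = 31.2·(cos 33.2°, sin 33.2°) = (26.11, 17.08). ∠ALR = 134.0°, so LR runs at 33.2° + (180° − 134.0°) = 79.20° from the x-axis; with |LR| = 38.9, R = L + 38.9·(cos 79.20°, sin 79.20°) = (33.40, 55.29). LR is perpendicular to RT; with |RT| = 21.9 on the left of LR, T = R + 21.9·(-0.9823, 0.1874) = (11.88, 59.40). Then |AT| = |T − A| = 60.58.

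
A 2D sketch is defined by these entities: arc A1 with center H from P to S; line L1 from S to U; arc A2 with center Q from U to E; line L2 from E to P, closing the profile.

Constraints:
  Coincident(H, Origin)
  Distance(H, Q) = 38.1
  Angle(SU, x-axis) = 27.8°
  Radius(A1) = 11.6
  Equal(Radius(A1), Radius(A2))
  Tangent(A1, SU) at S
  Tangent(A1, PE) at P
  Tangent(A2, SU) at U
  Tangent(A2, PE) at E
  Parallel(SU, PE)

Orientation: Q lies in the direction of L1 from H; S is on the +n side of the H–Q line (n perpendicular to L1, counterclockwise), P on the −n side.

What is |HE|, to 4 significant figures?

39.83

The slot axis is L1's direction at 27.8°, so u = (cos 27.8°, sin 27.8°) = (0.8846, 0.4664) and n = (−sin 27.8°, cos 27.8°) = (-0.4664, 0.8846). H is at the origin and Q lies 38.1 along u from H, so Q = 38.1·u = (33.70, 17.77). Tangency of A1 to both parallel lines with radius 11.6 puts S and P at H ± 11.6·n: S = (-5.410, 10.26), P = (5.410, -10.26). Equal radii place U and E the same way about Q: U = Q + 11.6·n = (28.29, 28.03), E = Q − 11.6·n = (39.11, 7.508). Then |HE| = |E − H| = 39.83.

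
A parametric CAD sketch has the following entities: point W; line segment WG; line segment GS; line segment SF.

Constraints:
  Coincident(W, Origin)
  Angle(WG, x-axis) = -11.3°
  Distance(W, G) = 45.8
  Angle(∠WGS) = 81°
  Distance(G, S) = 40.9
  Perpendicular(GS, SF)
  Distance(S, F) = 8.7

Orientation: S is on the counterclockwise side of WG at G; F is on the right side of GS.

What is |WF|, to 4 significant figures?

63.62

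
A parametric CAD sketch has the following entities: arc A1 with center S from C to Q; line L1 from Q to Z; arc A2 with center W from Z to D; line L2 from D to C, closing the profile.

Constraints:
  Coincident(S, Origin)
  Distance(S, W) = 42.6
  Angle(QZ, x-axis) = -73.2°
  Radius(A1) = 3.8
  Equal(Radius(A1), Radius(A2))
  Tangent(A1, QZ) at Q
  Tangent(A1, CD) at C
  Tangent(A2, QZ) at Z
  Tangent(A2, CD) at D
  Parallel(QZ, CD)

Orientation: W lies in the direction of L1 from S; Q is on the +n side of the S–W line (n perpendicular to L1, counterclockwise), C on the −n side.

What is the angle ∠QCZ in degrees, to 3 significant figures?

79.9°

The slot axis is L1's direction at -73.2°, so u = (cos -73.2°, sin -73.2°) = (0.289, -0.957) and n = (−sin -73.2°, cos -73.2°) = (0.957, 0.289). S is at the origin and W lies 42.6 along u from S, so W = 42.6·u = (12.3, -40.8). Tangency of A1 to both parallel lines with radius 3.8 puts Q and C at S ± 3.8·n: Q = (3.64, 1.10), C = (-3.64, -1.10). Equal radii place Z and D the same way about W: Z = W + 3.8·n = (16.0, -39.7), D = W − 3.8·n = (8.67, -41.9). Then cos ∠QCZ = CQ·CZ / (|CQ||CZ|), giving 79.9°.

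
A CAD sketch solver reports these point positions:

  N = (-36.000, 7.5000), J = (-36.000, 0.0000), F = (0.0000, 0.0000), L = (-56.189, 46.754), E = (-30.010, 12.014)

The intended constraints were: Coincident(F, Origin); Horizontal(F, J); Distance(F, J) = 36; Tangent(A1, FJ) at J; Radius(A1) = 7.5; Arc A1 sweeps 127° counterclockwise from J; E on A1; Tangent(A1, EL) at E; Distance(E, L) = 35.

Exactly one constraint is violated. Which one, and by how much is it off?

Distance(E, L) = 35 — off by 8.50.

F = (0.00, 0.00) ✓; F.y = 0.00, J.y = 0.00 ✓; |FJ| = 36.00 ✓; ∠(NJ, JF) = 90.00° ✓; |NJ| = 7.500 ✓; bearing(N→E) − bearing(N→J) = 127.0° ✓; |NE| = 7.500 ✓; ∠(NE, EL) = 90.00° ✓; |EL| = 43.50 ✗.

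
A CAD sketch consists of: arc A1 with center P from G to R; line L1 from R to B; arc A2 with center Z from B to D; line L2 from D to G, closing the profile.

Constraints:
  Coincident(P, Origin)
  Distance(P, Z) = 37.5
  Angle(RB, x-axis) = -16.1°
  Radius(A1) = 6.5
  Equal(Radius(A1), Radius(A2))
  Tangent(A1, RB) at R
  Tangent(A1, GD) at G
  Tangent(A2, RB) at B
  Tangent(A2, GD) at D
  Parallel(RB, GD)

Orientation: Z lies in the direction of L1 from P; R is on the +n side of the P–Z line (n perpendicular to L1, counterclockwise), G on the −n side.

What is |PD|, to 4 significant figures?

38.06

Tangency of A1 to both parallel lines with radius 6.5 puts R and G at P ± 6.5·n: R = (1.803, 6.245), G = (-1.803, -6.245). Equal radii place B and D the same way about Z: B = Z + 6.5·n = (37.83, -4.154), D = Z − 6.5·n = (34.23, -16.64). Then |PD| = |D − P| = 38.06.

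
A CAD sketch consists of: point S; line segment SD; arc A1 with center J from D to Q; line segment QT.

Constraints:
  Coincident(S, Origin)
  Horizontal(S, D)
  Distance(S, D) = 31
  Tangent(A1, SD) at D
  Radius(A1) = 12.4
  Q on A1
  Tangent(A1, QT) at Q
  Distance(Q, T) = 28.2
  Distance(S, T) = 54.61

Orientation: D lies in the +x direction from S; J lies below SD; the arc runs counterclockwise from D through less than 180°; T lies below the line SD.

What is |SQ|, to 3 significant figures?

27.2

S is at the origin; S and D share the same y with |SD| = 31.0 and D on the +x side, so D = (31.0, 0.00). A1 meets SD tangentially, so JD is at right angles to SD, so J = D + (0, -12.4) = (31.0, -12.4). Since JQ ⟂ QT (tangency), |JT| = √(12.4² + 28.2²) = 30.8 regardless of where Q sits on A1. So T lies on both circle(S, 54.61) and circle(J, 30.8); the below-SD intersection is T = (33.5, -43.1). Q is the foot of the tangent from T: Q = (20.1, -18.3).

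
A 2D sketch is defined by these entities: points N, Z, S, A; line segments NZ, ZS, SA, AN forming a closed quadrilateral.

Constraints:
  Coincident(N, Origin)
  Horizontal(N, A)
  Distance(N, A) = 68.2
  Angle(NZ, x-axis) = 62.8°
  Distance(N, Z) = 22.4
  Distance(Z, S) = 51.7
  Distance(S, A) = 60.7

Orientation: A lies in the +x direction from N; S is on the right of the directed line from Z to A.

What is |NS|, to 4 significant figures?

35.39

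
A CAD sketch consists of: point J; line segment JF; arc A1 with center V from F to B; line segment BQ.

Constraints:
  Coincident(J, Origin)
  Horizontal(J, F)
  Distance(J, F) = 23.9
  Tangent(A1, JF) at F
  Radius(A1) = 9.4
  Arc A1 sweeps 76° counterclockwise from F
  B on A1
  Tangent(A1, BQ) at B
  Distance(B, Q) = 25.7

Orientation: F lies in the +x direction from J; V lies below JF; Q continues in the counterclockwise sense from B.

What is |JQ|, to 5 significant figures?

33.186

J is at the origin; JF is horizontal with |JF| = 23.9 and F on the +x side, so F = (23.900, 0.0000). Since A1 is tangent to JF there, VF ⟂ JF, so V = F + (0, -9.4) = (23.900, -9.4000). On A1, F sits at bearing 90° from V; a 76° counterclockwise sweep puts B at bearing 166°, so B = V + 9.4·(cos 166°, sin 166°) = (14.779, -7.1259). The tangent condition forces VB to be normal to BQ, so BQ runs along (−sin 166°, cos 166°); with |BQ| = 25.7, Q = (8.5618, -32.063). Then |JQ| = |Q − J| = 33.186.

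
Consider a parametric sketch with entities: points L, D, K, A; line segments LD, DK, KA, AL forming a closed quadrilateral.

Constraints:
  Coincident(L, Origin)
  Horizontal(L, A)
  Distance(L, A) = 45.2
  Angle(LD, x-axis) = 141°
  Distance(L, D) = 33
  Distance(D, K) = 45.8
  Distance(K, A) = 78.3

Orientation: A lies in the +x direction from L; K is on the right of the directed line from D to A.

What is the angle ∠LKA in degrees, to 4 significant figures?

22.08°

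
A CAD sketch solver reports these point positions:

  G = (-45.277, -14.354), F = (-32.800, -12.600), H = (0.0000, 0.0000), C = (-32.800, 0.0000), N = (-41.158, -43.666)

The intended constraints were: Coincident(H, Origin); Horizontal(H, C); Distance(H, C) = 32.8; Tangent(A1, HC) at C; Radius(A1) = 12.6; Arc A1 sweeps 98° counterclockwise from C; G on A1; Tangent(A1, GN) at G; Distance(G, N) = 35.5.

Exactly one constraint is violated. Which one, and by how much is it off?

Distance(G, N) = 35.5 — off by 5.90.

H = (0.00, 0.00) ✓; H.y = 0.00, C.y = 0.00 ✓; |HC| = 32.80 ✓; ∠(FC, CH) = 90.00° ✓; |FC| = 12.60 ✓; bearing(F→G) − bearing(F→C) = 98.00° ✓; |FG| = 12.60 ✓; ∠(FG, GN) = 90.00° ✓; |GN| = 29.60 ✗.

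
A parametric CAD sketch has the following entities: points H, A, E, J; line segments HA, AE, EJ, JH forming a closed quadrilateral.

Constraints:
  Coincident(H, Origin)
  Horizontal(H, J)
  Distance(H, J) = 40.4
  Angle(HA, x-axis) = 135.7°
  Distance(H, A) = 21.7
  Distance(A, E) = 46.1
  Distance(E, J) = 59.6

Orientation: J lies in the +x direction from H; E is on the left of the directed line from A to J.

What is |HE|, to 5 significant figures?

53.599

H is at the origin; HJ is horizontal with |HJ| = 40.4 and J in +x, so J = (40.4, 0). HA runs at 135.7° with |HA| = 21.7, so A = (-15.531, 15.156). E is determined by |AE| = 46.1 and |EJ| = 59.6 together: it lies at the intersection of circle(A, 46.1) and circle(J, 59.6). With |AJ| = 57.948, the foot of the radical line on AJ is 16.661 from A and the perpendicular offset is √(46.1² − 16.661²) = 42.984. Taking the left-of-AJ solution: E = (11.793, 52.286).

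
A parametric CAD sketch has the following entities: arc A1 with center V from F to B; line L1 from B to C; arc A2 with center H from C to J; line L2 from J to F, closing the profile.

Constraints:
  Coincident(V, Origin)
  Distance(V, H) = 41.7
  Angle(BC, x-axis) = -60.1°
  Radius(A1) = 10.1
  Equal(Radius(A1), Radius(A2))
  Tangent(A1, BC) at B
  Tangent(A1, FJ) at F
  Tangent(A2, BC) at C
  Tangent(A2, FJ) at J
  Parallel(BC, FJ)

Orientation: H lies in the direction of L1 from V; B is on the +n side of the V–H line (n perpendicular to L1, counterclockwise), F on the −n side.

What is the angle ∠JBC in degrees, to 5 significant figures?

25.846°

Tangency of A1 to both parallel lines with radius 10.1 puts B and F at V ± 10.1·n: B = (8.7557, 5.0347), F = (-8.7557, -5.0347). Equal radii place C and J the same way about H: C = H + 10.1·n = (29.543, -31.115), J = H − 10.1·n = (12.031, -41.184). Then cos ∠JBC = BJ·BC / (|BJ||BC|), giving 25.846°.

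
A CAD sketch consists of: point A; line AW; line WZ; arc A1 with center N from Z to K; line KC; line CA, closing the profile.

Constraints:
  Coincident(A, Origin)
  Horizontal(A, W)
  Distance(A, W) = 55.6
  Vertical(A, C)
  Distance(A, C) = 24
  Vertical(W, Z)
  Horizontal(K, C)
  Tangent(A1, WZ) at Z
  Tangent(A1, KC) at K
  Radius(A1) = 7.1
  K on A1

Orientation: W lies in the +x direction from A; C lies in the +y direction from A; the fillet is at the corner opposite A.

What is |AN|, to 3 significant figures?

51.4

A is at the origin; AW is horizontal with |AW| = 55.6 and W on the +x side, so W = (55.6, 0.00). A and C share the same x with |AC| = 24.0 and C on the +y side, so C = (0.00, 24.0). The virtual corner opposite A is at (55.6, 24.0). Tangency of A1 to WZ means the radius NZ is perpendicular to WZ and A1 meets KC tangentially, so NK is at right angles to KC, with radius 7.1, so the center N sits 7.1 in from both sides at N = (48.5, 16.9). Then |AN| = |N − A| = 51.4.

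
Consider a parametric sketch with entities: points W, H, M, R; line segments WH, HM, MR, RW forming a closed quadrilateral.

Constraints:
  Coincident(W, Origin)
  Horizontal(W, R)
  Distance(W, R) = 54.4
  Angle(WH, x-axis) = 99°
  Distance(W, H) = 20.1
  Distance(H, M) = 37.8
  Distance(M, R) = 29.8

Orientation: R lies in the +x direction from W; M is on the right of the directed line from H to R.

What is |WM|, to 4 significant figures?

25.63

Checks: |HM| = 37.80 ✓; |MR| = 29.80 ✓.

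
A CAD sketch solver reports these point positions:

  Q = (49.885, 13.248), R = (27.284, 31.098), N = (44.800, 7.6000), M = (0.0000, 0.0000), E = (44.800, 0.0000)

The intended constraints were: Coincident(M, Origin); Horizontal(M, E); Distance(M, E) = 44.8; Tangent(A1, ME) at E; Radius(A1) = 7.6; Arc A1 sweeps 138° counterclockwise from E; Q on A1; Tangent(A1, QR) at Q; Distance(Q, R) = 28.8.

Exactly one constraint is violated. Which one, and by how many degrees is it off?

Tangent(A1, QR) at Q — off by 3.70°.

M = (0.00, 0.00) ✓; M.y = 0.00, E.y = 0.00 ✓; |ME| = 44.80 ✓; ∠(NE, EM) = 90.00° ✓; |NE| = 7.600 ✓; bearing(N→Q) − bearing(N→E) = 138.0° ✓; |NQ| = 7.600 ✓; ∠(NQ, QR) = 86.30° ✗; |QR| = 28.80 ✓.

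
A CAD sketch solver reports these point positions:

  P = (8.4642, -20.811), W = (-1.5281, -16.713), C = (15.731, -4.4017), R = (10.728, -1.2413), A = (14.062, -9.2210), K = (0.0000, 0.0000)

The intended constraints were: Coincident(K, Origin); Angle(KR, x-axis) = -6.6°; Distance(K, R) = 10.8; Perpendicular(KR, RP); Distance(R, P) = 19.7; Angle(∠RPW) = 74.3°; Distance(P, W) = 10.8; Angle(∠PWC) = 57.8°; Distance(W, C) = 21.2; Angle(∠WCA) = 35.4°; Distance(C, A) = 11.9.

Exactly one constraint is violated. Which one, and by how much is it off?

Distance(C, A) = 11.9 — off by 6.80.

K = (0.00, 0.00) ✓; KR at -6.600° ✓; |KR| = 10.80 ✓; ∠(KR, RP) = 90.00° ✓; |RP| = 19.70 ✓; ∠RPW = 74.30° ✓; |PW| = 10.80 ✓; ∠PWC = 57.80° ✓; |WC| = 21.20 ✓; ∠WCA = 35.40° ✓; |CA| = 5.100 ✗.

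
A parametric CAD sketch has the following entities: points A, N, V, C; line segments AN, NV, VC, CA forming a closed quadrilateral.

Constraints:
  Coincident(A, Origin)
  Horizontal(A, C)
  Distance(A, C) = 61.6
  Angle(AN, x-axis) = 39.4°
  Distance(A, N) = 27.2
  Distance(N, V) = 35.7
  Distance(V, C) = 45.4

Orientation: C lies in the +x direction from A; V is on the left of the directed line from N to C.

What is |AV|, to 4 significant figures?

62.82

A is at the origin; AC is horizontal with |AC| = 61.6 and C in +x, so C = (61.6, 0). AN runs at 39.4° with |AN| = 27.2, so N = (21.02, 17.26). V is determined by |NV| = 35.7 and |VC| = 45.4 together: it lies at the intersection of circle(N, 35.7) and circle(C, 45.4). With |NC| = 44.10, the foot of the radical line on NC is 13.13 from N and the perpendicular offset is √(35.7² − 13.13²) = 33.20. Taking the left-of-NC solution: V = (46.10, 42.67).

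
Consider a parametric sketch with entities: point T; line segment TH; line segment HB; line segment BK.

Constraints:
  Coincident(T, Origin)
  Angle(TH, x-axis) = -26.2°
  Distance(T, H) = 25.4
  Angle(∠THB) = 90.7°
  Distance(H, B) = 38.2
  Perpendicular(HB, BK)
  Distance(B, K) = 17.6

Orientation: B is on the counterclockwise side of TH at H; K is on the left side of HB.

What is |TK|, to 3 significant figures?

39.3

T is at the origin; TH runs at -26.2° with length 25.4, so H = 25.4·(cos -26.2°, sin -26.2°) = (22.8, -11.2). ∠THB = 90.7°, so HB runs at -26.2° + (180° − 90.7°) = 63.1° from the x-axis; with |HB| = 38.2, B = H + 38.2·(cos 63.1°, sin 63.1°) = (40.1, 22.9). The perpendicularity gives BK at right angles to HB; with |BK| = 17.6 on the left of HB, K = B + 17.6·(-0.892, 0.452) = (24.4, 30.8). Then |TK| = |K − T| = 39.3.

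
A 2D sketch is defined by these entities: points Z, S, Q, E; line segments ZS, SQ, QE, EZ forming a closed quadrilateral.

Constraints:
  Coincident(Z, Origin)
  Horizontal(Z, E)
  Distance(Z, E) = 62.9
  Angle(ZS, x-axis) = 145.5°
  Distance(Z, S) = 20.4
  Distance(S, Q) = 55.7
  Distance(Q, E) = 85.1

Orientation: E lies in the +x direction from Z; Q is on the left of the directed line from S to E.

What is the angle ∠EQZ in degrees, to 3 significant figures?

47.4°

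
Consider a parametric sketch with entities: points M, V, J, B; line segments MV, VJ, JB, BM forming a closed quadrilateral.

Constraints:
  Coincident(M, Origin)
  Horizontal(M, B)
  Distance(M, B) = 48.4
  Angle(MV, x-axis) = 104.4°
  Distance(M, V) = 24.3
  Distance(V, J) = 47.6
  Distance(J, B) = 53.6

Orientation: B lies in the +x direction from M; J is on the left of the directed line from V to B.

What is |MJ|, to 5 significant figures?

60.765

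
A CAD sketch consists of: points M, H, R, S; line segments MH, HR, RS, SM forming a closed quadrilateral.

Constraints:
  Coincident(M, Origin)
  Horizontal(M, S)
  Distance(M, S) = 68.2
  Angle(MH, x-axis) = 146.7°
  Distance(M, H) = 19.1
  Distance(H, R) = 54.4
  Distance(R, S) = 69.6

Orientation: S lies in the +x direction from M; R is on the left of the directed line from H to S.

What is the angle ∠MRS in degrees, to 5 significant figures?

65.235°

M is at the origin; M and S share the same y with |MS| = 68.2 and S in +x, so S = (68.2, 0). MH runs at 146.7° with |MH| = 19.1, so H = (-15.964, 10.486). R is determined by |HR| = 54.4 and |RS| = 69.6 together: it lies at the intersection of circle(H, 54.4) and circle(S, 69.6). With |HS| = 84.815, the foot of the radical line on HS is 31.296 from H and the perpendicular offset is √(54.4² − 31.296²) = 44.496. Taking the left-of-HS solution: R = (20.593, 50.772).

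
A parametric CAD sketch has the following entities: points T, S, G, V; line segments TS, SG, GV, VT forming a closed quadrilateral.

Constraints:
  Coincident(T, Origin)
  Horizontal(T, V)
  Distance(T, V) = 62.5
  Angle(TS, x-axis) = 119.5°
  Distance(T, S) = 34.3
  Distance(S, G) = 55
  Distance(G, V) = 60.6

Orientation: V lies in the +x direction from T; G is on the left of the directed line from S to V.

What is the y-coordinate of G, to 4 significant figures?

52.95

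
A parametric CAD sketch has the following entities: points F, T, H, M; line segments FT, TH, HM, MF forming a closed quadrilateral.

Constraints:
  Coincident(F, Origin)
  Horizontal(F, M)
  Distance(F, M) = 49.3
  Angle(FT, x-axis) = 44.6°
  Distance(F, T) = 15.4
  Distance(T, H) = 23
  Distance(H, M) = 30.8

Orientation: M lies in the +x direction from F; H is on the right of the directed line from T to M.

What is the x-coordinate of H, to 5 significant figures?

20.249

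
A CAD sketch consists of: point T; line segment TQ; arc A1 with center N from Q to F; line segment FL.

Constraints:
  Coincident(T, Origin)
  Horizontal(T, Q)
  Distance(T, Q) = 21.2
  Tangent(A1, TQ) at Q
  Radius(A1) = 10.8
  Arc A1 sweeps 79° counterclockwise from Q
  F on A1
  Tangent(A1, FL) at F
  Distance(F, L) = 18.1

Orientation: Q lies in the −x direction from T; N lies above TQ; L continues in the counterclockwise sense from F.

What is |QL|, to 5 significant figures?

30.003

T is at the origin; TQ is horizontal with |TQ| = 21.2 and Q on the −x side, so Q = (-21.200, 0.0000). The tangent condition forces NQ to be normal to TQ, so N = Q + (0, 10.8) = (-21.200, 10.800). On A1, Q sits at bearing -90° from N; a 79° counterclockwise sweep puts F at bearing -11°, so F = N + 10.8·(cos -11°, sin -11°) = (-10.598, 8.7393). A1 meets FL tangentially, so NF is at right angles to FL, so FL runs along (−sin -11°, cos -11°); with |FL| = 18.1, L = (-7.1448, 26.507). Then |QL| = |L − Q| = 30.003.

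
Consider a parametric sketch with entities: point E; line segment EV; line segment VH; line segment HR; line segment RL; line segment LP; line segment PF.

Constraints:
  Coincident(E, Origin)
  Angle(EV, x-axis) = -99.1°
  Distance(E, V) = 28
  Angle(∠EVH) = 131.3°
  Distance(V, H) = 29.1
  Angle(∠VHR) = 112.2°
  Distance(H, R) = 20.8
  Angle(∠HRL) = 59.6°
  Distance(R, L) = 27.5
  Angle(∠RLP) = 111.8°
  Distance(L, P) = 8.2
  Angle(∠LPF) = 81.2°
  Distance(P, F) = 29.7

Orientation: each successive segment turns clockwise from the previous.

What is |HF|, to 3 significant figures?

9.64

E is at the origin; EV runs at -99.1° with length 28.0, so V = (-4.43, -27.6). ∠EVH = 131.3° gives VH at -148° from the x-axis; with |VH| = 29.1, H = (-29.1, -43.2). ∠VHR = 112.2° gives HR at 144° from the x-axis; with |HR| = 20.8, R = (-46.0, -31.0). ∠HRL = 59.6° gives RL at 24.0° from the x-axis; with |RL| = 27.5, L = (-20.8, -19.9). ∠RLP = 111.8° gives LP at -44.2° from the x-axis; with |LP| = 8.2, P = (-15.0, -25.6). ∠LPF = 81.2° gives PF at -143° from the x-axis; with |PF| = 29.7, F = (-38.7, -43.5). Then |HF| = |F − H| = 9.64.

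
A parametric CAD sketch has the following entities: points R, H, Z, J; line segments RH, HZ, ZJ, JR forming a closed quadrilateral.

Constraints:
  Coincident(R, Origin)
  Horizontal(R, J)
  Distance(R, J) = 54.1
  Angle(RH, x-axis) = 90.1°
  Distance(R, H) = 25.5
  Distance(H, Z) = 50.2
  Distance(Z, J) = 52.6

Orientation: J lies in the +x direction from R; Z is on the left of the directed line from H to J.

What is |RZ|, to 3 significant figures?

67.0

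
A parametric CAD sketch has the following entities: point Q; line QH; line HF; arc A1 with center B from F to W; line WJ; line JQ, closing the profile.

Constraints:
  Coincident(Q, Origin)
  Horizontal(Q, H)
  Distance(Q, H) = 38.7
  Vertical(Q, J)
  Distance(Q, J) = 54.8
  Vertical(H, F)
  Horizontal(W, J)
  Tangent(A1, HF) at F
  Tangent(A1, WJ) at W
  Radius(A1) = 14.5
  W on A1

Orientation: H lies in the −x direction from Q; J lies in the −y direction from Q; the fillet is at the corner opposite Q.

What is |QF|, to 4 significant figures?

55.87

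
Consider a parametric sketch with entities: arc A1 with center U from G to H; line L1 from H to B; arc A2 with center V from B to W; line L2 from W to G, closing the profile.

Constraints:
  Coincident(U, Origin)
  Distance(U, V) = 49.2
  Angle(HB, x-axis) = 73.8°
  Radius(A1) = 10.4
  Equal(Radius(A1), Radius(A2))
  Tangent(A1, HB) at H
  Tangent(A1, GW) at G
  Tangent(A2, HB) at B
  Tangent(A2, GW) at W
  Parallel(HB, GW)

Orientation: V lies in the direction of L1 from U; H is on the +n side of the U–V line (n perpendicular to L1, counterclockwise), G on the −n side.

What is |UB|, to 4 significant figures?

50.29

Tangency of A1 to both parallel lines with radius 10.4 puts H and G at U ± 10.4·n: H = (-9.987, 2.902), G = (9.987, -2.902). Equal radii place B and W the same way about V: B = V + 10.4·n = (3.739, 50.15), W = V − 10.4·n = (23.71, 44.34). Then |UB| = |B − U| = 50.29.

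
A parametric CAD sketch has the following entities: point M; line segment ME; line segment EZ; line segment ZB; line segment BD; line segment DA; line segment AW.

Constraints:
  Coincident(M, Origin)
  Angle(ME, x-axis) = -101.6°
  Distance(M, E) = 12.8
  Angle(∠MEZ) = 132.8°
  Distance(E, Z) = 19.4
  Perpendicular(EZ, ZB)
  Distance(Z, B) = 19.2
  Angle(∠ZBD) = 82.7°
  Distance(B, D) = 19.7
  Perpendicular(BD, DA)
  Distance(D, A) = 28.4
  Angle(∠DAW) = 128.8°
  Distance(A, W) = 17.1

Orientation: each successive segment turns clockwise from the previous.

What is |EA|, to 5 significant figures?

11.986

M is at the origin; ME runs at -101.6° with length 12.8, so E = (-2.5738, -12.539). ∠MEZ = 132.8° gives EZ at -148.80° from the x-axis; with |EZ| = 19.4, Z = (-19.168, -22.588). The perpendicularity gives ZB at right angles to EZ, so ZB runs at 121.20°; with |ZB| = 19.2, B = (-29.114, -6.1653). ∠ZBD = 82.7° gives BD at 23.900° from the x-axis; with |BD| = 19.7, D = (-11.103, 1.8160). BD ⟂ DA, so DA runs at -66.100°; with |DA| = 28.4, A = (0.40284, -24.149). Then |EA| = |A − E| = 11.986.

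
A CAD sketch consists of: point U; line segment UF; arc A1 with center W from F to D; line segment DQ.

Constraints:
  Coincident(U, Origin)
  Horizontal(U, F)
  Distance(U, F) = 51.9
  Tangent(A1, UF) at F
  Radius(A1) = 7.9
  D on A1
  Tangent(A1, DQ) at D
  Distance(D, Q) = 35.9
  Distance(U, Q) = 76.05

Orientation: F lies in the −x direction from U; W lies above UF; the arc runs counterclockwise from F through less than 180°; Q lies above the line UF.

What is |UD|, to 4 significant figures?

46.54

Checks: |UF| = 51.90 ✓; |WD| = 7.900 ✓; ∠(WD, DQ) = 90.00° ✓; |DQ| = 35.90 ✓; |UQ| = 76.05 ✓.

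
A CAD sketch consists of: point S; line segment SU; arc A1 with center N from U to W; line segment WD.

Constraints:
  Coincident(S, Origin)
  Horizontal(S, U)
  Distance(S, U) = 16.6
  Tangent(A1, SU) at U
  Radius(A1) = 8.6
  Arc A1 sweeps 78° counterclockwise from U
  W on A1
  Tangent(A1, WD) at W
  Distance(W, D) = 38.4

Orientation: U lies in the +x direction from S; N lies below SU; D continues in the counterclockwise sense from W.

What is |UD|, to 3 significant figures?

47.3

On A1, U sits at bearing 90° from N; a 78° counterclockwise sweep puts W at bearing 168°, so W = N + 8.6·(cos 168°, sin 168°) = (8.19, -6.81). The tangent condition forces NW to be normal to WD, so WD runs along (−sin 168°, cos 168°); with |WD| = 38.4, D = (0.204, -44.4). Then |UD| = |D − U| = 47.3.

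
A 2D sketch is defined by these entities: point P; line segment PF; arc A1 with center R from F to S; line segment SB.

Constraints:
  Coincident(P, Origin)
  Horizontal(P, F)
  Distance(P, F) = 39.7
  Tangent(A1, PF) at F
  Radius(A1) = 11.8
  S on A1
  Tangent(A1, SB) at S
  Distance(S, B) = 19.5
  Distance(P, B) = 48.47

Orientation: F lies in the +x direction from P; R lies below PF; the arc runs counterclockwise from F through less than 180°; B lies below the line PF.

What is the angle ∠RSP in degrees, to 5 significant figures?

133.39°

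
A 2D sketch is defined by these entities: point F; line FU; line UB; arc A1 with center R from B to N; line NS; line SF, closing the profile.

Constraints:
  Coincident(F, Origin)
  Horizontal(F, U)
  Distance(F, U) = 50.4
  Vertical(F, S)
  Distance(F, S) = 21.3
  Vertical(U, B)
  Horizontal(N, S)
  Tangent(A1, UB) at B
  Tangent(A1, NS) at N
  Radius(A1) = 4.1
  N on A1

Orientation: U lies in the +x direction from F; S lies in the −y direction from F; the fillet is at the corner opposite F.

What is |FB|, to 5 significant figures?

53.254

F is at the origin; F and U share the same y with |FU| = 50.4 and U on the +x side, so U = (50.400, 0.0000). FS is vertical with |FS| = 21.3 and S on the −y side, so S = (0.0000, -21.300). The virtual corner opposite F is at (50.400, -21.300). A1 meets UB tangentially, so RB is at right angles to UB and tangency of A1 to NS means the radius RN is perpendicular to NS, with radius 4.1, so the center R sits 4.1 in from both sides at R = (46.300, -17.200). That places the tangent points at B = (50.400, -17.200) on UB and N = (46.300, -21.300) on NS. Then |FB| = |B − F| = 53.254.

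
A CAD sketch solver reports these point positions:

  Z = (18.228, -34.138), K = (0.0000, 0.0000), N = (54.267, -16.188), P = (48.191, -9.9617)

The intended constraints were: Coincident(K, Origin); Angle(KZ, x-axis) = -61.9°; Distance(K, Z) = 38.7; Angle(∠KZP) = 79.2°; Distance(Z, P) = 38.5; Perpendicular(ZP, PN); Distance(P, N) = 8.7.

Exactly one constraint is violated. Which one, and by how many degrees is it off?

Perpendicular(ZP, PN) — off by 5.40°.

K = (0.00, 0.00) ✓; KZ at -61.90° ✓; |KZ| = 38.70 ✓; ∠KZP = 79.20° ✓; |ZP| = 38.50 ✓; ∠(ZP, PN) = 84.60° ✗; |PN| = 8.700 ✓.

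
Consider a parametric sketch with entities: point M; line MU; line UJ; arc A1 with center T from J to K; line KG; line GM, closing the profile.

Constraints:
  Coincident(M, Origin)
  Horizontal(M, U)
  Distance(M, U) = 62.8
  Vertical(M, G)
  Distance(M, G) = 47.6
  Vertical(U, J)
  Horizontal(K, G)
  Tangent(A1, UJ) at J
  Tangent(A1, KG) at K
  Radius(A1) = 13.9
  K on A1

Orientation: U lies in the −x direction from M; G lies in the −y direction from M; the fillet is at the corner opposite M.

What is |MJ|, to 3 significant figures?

71.3

M is at the origin; MU is horizontal with |MU| = 62.8 and U on the −x side, so U = (-62.8, 0.00). MG is vertical with |MG| = 47.6 and G on the −y side, so G = (0.00, -47.6). The virtual corner opposite M is at (-62.8, -47.6). The tangent condition forces TJ to be normal to UJ and tangency of A1 to KG means the radius TK is perpendicular to KG, with radius 13.9, so the center T sits 13.9 in from both sides at T = (-48.9, -33.7). That places the tangent points at J = (-62.8, -33.7) on UJ and K = (-48.9, -47.6) on KG. Then |MJ| = |J − M| = 71.3.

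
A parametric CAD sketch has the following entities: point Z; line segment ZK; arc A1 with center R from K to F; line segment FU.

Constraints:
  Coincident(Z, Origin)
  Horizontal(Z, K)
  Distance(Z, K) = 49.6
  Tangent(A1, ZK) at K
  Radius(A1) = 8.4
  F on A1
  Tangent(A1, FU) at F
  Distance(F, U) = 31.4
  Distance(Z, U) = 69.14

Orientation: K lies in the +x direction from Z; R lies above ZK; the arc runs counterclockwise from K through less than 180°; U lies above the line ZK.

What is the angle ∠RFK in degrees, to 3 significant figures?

43.4°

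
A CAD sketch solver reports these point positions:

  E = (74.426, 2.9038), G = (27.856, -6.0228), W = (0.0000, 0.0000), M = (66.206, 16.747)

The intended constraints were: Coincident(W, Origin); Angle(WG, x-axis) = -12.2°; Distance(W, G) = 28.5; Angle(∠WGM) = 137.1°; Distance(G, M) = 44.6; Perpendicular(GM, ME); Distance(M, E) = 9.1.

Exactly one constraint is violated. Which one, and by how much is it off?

Distance(M, E) = 9.1 — off by 7.00.

W = (0.00, 0.00) ✓; WG at -12.20° ✓; |WG| = 28.50 ✓; ∠WGM = 137.1° ✓; |GM| = 44.60 ✓; ∠(GM, ME) = 90.00° ✓; |ME| = 16.10 ✗.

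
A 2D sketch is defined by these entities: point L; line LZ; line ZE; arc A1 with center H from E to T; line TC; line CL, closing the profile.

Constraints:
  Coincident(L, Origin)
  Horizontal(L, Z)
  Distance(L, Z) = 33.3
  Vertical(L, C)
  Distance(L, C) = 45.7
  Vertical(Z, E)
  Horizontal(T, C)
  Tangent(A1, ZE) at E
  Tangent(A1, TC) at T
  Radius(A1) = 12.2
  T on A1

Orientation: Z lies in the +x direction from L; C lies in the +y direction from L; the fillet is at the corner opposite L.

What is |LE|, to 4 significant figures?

47.23

L is at the origin; L and Z share the same y with |LZ| = 33.3 and Z on the +x side, so Z = (33.30, 0.000). L and C share the same x with |LC| = 45.7 and C on the +y side, so C = (0.000, 45.70). The virtual corner opposite L is at (33.30, 45.70). Since A1 is tangent to ZE there, HE ⟂ ZE and since A1 is tangent to TC there, HT ⟂ TC, with radius 12.2, so the center H sits 12.2 in from both sides at H = (21.10, 33.50). That places the tangent points at E = (33.30, 33.50) on ZE and T = (21.10, 45.70) on TC. Then |LE| = |E − L| = 47.23.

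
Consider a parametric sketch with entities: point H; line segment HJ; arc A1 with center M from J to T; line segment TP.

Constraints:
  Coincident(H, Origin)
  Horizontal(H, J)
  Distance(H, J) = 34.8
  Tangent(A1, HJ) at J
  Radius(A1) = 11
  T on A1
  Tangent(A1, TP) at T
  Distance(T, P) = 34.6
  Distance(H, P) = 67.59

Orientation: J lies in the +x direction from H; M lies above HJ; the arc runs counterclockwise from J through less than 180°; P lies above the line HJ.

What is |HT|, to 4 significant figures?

46.44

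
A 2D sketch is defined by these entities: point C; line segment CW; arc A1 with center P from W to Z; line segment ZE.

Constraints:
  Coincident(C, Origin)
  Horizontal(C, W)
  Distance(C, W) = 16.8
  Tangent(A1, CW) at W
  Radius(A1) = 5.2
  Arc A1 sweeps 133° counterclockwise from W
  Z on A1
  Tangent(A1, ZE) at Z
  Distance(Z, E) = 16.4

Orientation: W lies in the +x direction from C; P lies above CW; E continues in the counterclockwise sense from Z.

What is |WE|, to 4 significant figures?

22.02

C is at the origin; C and W share the same y with |CW| = 16.8 and W on the +x side, so W = (16.80, 0.000). Tangency of A1 to CW means the radius PW is perpendicular to CW, so P = W + (0, 5.2) = (16.80, 5.200). On A1, W sits at bearing -90° from P; a 133° counterclockwise sweep puts Z at bearing 43°, so Z = P + 5.2·(cos 43°, sin 43°) = (20.60, 8.746). A1 meets ZE tangentially, so PZ is at right angles to ZE, so ZE runs along (−sin 43°, cos 43°); with |ZE| = 16.4, E = (9.418, 20.74). Then |WE| = |E − W| = 22.02.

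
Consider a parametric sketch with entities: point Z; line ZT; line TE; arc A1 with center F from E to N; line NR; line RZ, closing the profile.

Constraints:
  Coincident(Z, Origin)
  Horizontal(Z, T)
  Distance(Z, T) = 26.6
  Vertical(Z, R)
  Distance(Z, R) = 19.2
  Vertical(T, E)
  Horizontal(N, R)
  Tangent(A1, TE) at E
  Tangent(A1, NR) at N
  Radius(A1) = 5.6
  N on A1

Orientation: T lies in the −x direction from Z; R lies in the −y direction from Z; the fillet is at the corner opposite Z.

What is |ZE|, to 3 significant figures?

29.9

Z is at the origin; Z and T share the same y with |ZT| = 26.6 and T on the −x side, so T = (-26.6, 0.00). Z and R share the same x with |ZR| = 19.2 and R on the −y side, so R = (0.00, -19.2). The virtual corner opposite Z is at (-26.6, -19.2). Tangency of A1 to TE means the radius FE is perpendicular to TE and A1 meets NR tangentially, so FN is at right angles to NR, with radius 5.6, so the center F sits 5.6 in from both sides at F = (-21.0, -13.6). That places the tangent points at E = (-26.6, -13.6) on TE and N = (-21.0, -19.2) on NR. Then |ZE| = |E − Z| = 29.9.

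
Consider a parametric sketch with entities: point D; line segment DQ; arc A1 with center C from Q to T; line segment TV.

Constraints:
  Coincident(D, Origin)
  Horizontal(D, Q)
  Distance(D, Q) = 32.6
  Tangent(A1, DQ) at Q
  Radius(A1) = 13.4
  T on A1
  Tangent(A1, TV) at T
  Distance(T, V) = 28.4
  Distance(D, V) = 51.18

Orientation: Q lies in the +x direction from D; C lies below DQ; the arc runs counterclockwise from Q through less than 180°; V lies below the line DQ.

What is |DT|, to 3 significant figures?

25.5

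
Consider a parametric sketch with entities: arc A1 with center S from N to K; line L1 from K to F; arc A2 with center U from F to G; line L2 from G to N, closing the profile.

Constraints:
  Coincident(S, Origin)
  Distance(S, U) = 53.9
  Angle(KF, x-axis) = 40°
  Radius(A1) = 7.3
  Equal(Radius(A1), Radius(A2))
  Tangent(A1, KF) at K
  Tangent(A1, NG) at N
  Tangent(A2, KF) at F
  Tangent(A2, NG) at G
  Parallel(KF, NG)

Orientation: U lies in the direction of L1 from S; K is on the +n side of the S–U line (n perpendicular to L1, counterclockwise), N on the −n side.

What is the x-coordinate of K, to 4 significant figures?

-4.692

The slot axis is L1's direction at 40.0°, so u = (cos 40.0°, sin 40.0°) = (0.7660, 0.6428) and n = (−sin 40.0°, cos 40.0°) = (-0.6428, 0.7660). S is at the origin and U lies 53.9 along u from S, so U = 53.9·u = (41.29, 34.65). Tangency of A1 to both parallel lines with radius 7.3 puts K and N at S ± 7.3·n: K = (-4.692, 5.592), N = (4.692, -5.592). So K.x = -4.692.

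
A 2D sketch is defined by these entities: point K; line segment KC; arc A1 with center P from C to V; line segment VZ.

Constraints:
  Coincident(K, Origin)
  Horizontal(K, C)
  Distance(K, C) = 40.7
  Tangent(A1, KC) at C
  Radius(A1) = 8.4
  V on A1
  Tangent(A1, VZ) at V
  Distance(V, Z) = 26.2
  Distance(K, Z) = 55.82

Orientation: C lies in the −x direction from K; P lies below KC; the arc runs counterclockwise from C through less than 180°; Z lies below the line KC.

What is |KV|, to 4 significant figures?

49.95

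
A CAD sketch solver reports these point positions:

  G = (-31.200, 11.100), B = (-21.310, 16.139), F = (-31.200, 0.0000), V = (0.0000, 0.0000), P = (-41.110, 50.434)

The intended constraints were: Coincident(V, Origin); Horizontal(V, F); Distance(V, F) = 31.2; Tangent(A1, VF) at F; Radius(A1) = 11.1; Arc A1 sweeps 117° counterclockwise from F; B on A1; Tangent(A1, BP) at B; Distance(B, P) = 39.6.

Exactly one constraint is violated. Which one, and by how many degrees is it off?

Tangent(A1, BP) at B — off by 3.00°.

V = (0.00, 0.00) ✓; V.y = 0.00, F.y = 0.00 ✓; |VF| = 31.20 ✓; ∠(GF, FV) = 90.00° ✓; |GF| = 11.10 ✓; bearing(G→B) − bearing(G→F) = 117.0° ✓; |GB| = 11.10 ✓; ∠(GB, BP) = 87.00° ✗; |BP| = 39.60 ✓.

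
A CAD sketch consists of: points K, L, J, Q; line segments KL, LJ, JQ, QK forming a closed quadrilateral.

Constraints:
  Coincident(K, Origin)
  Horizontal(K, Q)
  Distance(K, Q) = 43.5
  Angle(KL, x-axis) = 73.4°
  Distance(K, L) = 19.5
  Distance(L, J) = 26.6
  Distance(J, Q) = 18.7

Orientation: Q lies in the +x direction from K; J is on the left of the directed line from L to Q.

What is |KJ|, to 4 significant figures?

35.06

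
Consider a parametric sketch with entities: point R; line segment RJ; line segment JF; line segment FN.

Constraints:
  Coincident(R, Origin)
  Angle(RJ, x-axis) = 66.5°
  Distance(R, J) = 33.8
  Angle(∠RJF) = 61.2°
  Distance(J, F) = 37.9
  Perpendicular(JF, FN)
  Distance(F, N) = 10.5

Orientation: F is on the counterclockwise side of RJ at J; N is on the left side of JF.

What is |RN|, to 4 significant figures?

28.86

R is at the origin; RJ runs at 66.5° with length 33.8, so J = 33.8·(cos 66.5°, sin 66.5°) = (13.48, 31.00). ∠RJF = 61.2°, so JF runs at 66.5° + (180° − 61.2°) = 185.3° from the x-axis; with |JF| = 37.9, F = J + 37.9·(cos 185.3°, sin 185.3°) = (-24.26, 27.50). JF ⟂ FN; with |FN| = 10.5 on the left of JF, N = F + 10.5·(0.09237, -0.9957) = (-23.29, 17.04). Then |RN| = |N − R| = 28.86.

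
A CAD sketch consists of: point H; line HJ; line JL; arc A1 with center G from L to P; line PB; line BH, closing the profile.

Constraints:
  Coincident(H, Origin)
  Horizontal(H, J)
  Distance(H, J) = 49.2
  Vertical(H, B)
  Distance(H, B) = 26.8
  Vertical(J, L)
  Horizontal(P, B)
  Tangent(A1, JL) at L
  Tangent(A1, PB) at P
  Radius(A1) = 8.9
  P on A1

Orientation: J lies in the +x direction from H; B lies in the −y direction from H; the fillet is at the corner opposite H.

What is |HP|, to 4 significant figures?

48.40

H is at the origin; H and J share the same y with |HJ| = 49.2 and J on the +x side, so J = (49.20, 0.000). HB is vertical with |HB| = 26.8 and B on the −y side, so B = (0.000, -26.80). The virtual corner opposite H is at (49.20, -26.80). Tangency of A1 to JL means the radius GL is perpendicular to JL and A1 meets PB tangentially, so GP is at right angles to PB, with radius 8.9, so the center G sits 8.9 in from both sides at G = (40.30, -17.90). That places the tangent points at L = (49.20, -17.90) on JL and P = (40.30, -26.80) on PB. Then |HP| = |P − H| = 48.40.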